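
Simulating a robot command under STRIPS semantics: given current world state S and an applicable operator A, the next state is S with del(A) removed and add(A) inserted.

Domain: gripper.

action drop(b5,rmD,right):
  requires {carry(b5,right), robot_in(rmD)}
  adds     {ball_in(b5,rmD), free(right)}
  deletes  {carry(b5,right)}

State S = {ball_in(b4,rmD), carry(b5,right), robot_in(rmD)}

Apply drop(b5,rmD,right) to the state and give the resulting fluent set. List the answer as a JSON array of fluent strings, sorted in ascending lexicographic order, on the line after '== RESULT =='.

Compute (S \ del) ∪ add:
  pre ⊆ S: {carry(b5,right), robot_in(rmD)} ⊆ S  — applicable
  S \ del = {ball_in(b4,rmD), robot_in(rmD)}
  ∪ add   = {ball_in(b4,rmD), ball_in(b5,rmD), free(right), robot_in(rmD)}

== RESULT ==
["ball_in(b4,rmD)", "ball_in(b5,rmD)", "free(right)", "robot_in(rmD)"]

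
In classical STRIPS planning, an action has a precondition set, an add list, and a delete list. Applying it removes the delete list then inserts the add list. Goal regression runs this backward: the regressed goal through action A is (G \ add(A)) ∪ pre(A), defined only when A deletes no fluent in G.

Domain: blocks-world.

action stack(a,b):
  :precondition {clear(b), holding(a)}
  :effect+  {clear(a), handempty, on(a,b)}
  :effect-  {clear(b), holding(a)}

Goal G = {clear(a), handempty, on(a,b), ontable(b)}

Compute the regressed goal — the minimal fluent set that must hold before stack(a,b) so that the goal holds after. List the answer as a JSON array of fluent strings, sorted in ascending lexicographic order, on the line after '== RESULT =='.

Compute (G \ add) ∪ pre:
  G ∩ del = {}  (empty — regression defined)
  G \ add = {clear(a), handempty, on(a,b), ontable(b)} \ {clear(a), handempty, on(a,b)} = {ontable(b)}
  ∪ pre   = {ontable(b)} ∪ {clear(b), holding(a)}
          = {clear(b), holding(a), ontable(b)}

== RESULT ==
["clear(b)", "holding(a)", "ontable(b)"]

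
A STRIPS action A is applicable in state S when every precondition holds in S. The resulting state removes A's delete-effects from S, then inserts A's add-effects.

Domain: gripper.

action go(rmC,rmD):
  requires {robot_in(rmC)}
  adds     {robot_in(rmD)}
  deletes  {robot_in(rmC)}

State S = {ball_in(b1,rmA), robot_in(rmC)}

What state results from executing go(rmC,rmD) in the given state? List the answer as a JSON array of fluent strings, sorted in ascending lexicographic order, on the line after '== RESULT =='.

Compute (S \ del) ∪ add:
  pre ⊆ S: {robot_in(rmC)} ⊆ S  — applicable
  S \ del = {ball_in(b1,rmA)}
  ∪ add   = {ball_in(b1,rmA), robot_in(rmD)}

== RESULT ==
["ball_in(b1,rmA)", "robot_in(rmD)"]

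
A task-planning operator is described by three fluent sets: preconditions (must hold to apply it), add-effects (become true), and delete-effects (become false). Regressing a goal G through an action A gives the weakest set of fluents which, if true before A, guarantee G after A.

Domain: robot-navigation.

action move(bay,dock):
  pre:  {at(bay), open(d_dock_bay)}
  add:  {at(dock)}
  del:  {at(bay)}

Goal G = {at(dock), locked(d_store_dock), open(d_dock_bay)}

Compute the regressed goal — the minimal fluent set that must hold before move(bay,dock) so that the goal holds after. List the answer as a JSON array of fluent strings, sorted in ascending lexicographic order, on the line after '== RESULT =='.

Regress:
  G ∩ del = {}  (empty — regression defined)
  G \ add = {at(dock), locked(d_store_dock), open(d_dock_bay)} \ {at(dock)} = {locked(d_store_dock), open(d_dock_bay)}
  ∪ pre   = {locked(d_store_dock), open(d_dock_bay)} ∪ {at(bay), open(d_dock_bay)}
          = {at(bay), locked(d_store_dock), open(d_dock_bay)}

== RESULT ==
["at(bay)", "locked(d_store_dock)", "open(d_dock_bay)"]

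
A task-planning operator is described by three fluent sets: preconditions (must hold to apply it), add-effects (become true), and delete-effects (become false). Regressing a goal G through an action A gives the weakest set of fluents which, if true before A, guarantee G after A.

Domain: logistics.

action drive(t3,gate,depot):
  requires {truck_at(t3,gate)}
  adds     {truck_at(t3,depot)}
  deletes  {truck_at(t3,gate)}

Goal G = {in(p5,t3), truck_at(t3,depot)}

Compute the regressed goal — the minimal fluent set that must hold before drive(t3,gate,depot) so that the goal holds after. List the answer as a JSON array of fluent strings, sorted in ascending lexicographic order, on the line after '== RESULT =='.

Regress:
  G ∩ del = {}  (empty — regression defined)
  G \ add = {in(p5,t3), truck_at(t3,depot)} \ {truck_at(t3,depot)} = {in(p5,t3)}
  ∪ pre   = {in(p5,t3)} ∪ {truck_at(t3,gate)}
          = {in(p5,t3), truck_at(t3,gate)}

== RESULT ==
["in(p5,t3)", "truck_at(t3,gate)"]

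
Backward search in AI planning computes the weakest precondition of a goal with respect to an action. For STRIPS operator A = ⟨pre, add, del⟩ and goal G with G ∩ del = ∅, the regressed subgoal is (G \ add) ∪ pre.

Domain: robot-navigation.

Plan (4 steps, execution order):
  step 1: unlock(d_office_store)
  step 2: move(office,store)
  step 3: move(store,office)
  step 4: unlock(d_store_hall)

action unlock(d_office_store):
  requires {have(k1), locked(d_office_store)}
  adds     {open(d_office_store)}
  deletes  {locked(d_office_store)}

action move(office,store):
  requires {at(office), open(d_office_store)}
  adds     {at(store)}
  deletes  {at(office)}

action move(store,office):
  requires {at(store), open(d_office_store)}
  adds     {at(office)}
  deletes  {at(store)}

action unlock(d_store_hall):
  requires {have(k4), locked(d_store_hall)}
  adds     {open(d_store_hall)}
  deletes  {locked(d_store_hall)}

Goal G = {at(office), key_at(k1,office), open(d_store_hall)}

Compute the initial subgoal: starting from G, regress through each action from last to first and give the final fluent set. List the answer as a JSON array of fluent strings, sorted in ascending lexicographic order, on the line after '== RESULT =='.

Regress step by step:
  through step 4 (unlock(d_store_hall)): drop {open(d_store_hall)}, keep {at(office), key_at(k1,office)}, require {have(k4), locked(d_store_hall)}
    → {at(office), have(k4), key_at(k1,office), locked(d_store_hall)}
  through step 3 (move(store,office)): drop {at(office)}, keep {have(k4), key_at(k1,office), locked(d_store_hall)}, require {at(store), open(d_office_store)}
    → {at(store), have(k4), key_at(k1,office), locked(d_store_hall), open(d_office_store)}
  through step 2 (move(office,store)): drop {at(store)}, keep {have(k4), key_at(k1,office), locked(d_store_hall), open(d_office_store)}, require {at(office), open(d_office_store)}
    → {at(office), have(k4), key_at(k1,office), locked(d_store_hall), open(d_office_store)}
  through step 1 (unlock(d_office_store)): drop {open(d_office_store)}, keep {at(office), have(k4), key_at(k1,office), locked(d_store_hall)}, require {have(k1), locked(d_office_store)}
    → {at(office), have(k1), have(k4), key_at(k1,office), locked(d_office_store), locked(d_store_hall)}

== RESULT ==
["at(office)", "have(k1)", "have(k4)", "key_at(k1,office)", "locked(d_office_store)", "locked(d_store_hall)"]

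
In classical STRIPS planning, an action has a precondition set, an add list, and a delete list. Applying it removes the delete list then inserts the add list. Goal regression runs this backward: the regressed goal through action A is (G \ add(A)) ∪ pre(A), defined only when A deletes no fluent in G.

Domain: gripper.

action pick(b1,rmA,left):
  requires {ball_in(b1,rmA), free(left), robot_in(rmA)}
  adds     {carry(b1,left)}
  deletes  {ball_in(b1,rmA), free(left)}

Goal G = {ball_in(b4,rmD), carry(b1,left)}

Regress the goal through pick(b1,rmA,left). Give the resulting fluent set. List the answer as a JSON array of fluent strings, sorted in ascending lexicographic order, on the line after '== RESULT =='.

Compute (G \ add) ∪ pre:
  G ∩ del = {}  (empty — regression defined)
  G \ add = {ball_in(b4,rmD), carry(b1,left)} \ {carry(b1,left)} = {ball_in(b4,rmD)}
  ∪ pre   = {ball_in(b4,rmD)} ∪ {ball_in(b1,rmA), free(left), robot_in(rmA)}
          = {ball_in(b1,rmA), ball_in(b4,rmD), free(left), robot_in(rmA)}

== RESULT ==
["ball_in(b1,rmA)", "ball_in(b4,rmD)", "free(left)", "robot_in(rmA)"]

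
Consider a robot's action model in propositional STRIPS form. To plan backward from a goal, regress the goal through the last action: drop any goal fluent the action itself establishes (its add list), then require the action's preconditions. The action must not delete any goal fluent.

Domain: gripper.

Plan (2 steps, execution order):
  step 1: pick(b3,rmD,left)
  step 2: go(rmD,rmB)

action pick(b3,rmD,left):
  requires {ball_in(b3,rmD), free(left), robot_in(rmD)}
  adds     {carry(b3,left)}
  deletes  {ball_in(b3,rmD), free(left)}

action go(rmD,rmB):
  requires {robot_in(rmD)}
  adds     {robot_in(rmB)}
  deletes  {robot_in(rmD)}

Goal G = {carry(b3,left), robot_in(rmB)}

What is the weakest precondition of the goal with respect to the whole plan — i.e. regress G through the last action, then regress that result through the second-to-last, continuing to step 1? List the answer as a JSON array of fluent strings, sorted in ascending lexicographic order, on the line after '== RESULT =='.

Work backward from the goal:
  through step 2 (go(rmD,rmB)): drop {robot_in(rmB)}, keep {carry(b3,left)}, require {robot_in(rmD)}
    → {carry(b3,left), robot_in(rmD)}
  through step 1 (pick(b3,rmD,left)): drop {carry(b3,left)}, keep {robot_in(rmD)}, require {ball_in(b3,rmD), free(left), robot_in(rmD)}
    → {ball_in(b3,rmD), free(left), robot_in(rmD)}

== RESULT ==
["ball_in(b3,rmD)", "free(left)", "robot_in(rmD)"]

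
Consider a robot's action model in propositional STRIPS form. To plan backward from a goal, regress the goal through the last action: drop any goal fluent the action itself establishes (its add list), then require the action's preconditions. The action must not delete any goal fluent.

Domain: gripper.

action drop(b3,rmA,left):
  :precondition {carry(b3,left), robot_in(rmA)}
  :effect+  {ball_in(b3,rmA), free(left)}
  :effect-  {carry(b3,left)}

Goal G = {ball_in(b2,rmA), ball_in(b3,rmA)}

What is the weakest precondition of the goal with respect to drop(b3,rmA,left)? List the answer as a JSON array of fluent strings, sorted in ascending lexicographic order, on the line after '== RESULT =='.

Compute (G \ add) ∪ pre:
  G ∩ del = {}  (empty — regression defined)
  G \ add = {ball_in(b2,rmA), ball_in(b3,rmA)} \ {ball_in(b3,rmA), free(left)} = {ball_in(b2,rmA)}
  ∪ pre   = {ball_in(b2,rmA)} ∪ {carry(b3,left), robot_in(rmA)}
          = {ball_in(b2,rmA), carry(b3,left), robot_in(rmA)}

== RESULT ==
["ball_in(b2,rmA)", "carry(b3,left)", "robot_in(rmA)"]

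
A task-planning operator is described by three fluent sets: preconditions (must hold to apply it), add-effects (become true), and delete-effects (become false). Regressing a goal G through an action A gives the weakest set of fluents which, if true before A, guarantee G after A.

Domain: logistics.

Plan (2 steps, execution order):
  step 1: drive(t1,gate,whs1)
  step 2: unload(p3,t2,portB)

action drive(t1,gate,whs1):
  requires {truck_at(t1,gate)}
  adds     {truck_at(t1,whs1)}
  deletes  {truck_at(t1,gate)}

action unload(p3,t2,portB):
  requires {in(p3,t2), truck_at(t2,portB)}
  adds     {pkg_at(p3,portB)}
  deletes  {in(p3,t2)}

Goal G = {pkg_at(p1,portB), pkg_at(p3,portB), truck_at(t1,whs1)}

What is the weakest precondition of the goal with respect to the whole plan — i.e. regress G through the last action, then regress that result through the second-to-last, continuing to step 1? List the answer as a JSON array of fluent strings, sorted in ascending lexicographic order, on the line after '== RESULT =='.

Work backward from the goal:
  through step 2 (unload(p3,t2,portB)): drop {pkg_at(p3,portB)}, keep {pkg_at(p1,portB), truck_at(t1,whs1)}, require {in(p3,t2), truck_at(t2,portB)}
    → {in(p3,t2), pkg_at(p1,portB), truck_at(t1,whs1), truck_at(t2,portB)}
  through step 1 (drive(t1,gate,whs1)): drop {truck_at(t1,whs1)}, keep {in(p3,t2), pkg_at(p1,portB), truck_at(t2,portB)}, require {truck_at(t1,gate)}
    → {in(p3,t2), pkg_at(p1,portB), truck_at(t1,gate), truck_at(t2,portB)}

== RESULT ==
["in(p3,t2)", "pkg_at(p1,portB)", "truck_at(t1,gate)", "truck_at(t2,portB)"]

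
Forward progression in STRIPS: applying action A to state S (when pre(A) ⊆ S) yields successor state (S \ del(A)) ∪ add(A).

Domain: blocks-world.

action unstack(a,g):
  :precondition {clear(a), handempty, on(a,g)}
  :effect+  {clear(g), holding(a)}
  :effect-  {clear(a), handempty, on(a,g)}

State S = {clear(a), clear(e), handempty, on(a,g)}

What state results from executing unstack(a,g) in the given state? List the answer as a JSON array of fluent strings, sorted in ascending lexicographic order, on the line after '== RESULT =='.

Compute (S \ del) ∪ add:
  pre ⊆ S: {clear(a), handempty, on(a,g)} ⊆ S  — applicable
  S \ del = {clear(e)}
  ∪ add   = {clear(e), clear(g), holding(a)}

== RESULT ==
["clear(e)", "clear(g)", "holding(a)"]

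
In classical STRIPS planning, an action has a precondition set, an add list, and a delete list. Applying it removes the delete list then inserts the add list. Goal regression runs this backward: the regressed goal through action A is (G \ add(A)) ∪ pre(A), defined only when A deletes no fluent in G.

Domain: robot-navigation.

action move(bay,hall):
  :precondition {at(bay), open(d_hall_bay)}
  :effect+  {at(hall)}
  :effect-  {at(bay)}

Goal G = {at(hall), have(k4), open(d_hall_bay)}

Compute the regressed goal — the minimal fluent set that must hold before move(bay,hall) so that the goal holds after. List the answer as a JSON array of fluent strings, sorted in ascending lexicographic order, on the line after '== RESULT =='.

Compute (G \ add) ∪ pre:
  G ∩ del = {}  (empty — regression defined)
  G \ add = {at(hall), have(k4), open(d_hall_bay)} \ {at(hall)} = {have(k4), open(d_hall_bay)}
  ∪ pre   = {have(k4), open(d_hall_bay)} ∪ {at(bay), open(d_hall_bay)}
          = {at(bay), have(k4), open(d_hall_bay)}

== RESULT ==
["at(bay)", "have(k4)", "open(d_hall_bay)"]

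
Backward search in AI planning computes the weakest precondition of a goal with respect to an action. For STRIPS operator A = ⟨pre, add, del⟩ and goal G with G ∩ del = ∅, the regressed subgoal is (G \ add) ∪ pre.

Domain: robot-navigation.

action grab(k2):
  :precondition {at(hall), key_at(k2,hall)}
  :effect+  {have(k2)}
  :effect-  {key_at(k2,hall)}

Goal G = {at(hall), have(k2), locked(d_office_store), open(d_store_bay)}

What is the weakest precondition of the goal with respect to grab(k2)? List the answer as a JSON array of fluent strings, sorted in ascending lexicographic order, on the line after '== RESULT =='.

Compute (G \ add) ∪ pre:
  G ∩ del = {}  (empty — regression defined)
  G \ add = {at(hall), have(k2), locked(d_office_store), open(d_store_bay)} \ {have(k2)} = {at(hall), locked(d_office_store), open(d_store_bay)}
  ∪ pre   = {at(hall), locked(d_office_store), open(d_store_bay)} ∪ {at(hall), key_at(k2,hall)}
          = {at(hall), key_at(k2,hall), locked(d_office_store), open(d_store_bay)}

== RESULT ==
["at(hall)", "key_at(k2,hall)", "locked(d_office_store)", "open(d_store_bay)"]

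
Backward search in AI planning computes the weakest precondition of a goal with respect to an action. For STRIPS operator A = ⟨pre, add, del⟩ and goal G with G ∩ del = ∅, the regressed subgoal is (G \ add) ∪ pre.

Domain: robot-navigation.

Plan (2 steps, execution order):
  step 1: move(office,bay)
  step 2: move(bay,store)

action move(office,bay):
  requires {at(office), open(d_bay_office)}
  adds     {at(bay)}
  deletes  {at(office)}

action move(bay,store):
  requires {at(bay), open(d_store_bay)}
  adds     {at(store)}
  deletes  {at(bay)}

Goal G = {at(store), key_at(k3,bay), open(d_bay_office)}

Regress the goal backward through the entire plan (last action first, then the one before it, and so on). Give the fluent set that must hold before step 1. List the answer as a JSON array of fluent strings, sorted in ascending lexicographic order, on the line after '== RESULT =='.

Regress step by step:
  through step 2 (move(bay,store)): drop {at(store)}, keep {key_at(k3,bay), open(d_bay_office)}, require {at(bay), open(d_store_bay)}
    → {at(bay), key_at(k3,bay), open(d_bay_office), open(d_store_bay)}
  through step 1 (move(office,bay)): drop {at(bay)}, keep {key_at(k3,bay), open(d_bay_office), open(d_store_bay)}, require {at(office), open(d_bay_office)}
    → {at(office), key_at(k3,bay), open(d_bay_office), open(d_store_bay)}

== RESULT ==
["at(office)", "key_at(k3,bay)", "open(d_bay_office)", "open(d_store_bay)"]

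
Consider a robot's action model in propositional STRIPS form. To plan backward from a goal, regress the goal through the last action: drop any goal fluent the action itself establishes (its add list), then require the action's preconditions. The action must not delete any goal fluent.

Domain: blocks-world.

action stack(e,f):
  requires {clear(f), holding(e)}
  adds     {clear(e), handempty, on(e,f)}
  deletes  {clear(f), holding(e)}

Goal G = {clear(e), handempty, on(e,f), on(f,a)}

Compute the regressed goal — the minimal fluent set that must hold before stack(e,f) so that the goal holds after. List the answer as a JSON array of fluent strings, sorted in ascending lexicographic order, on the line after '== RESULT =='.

Regress:
  G ∩ del = {}  (empty — regression defined)
  G \ add = {clear(e), handempty, on(e,f), on(f,a)} \ {clear(e), handempty, on(e,f)} = {on(f,a)}
  ∪ pre   = {on(f,a)} ∪ {clear(f), holding(e)}
          = {clear(f), holding(e), on(f,a)}

== RESULT ==
["clear(f)", "holding(e)", "on(f,a)"]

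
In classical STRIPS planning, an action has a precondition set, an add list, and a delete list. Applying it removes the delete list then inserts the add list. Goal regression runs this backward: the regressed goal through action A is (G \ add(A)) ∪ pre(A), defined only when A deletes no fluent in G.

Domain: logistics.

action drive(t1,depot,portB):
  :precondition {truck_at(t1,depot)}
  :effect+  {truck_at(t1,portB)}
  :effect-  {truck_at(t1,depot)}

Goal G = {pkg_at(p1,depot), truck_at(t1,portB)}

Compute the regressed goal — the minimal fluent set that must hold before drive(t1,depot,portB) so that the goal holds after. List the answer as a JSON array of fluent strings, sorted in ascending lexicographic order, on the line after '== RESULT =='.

Regress:
  G ∩ del = {}  (empty — regression defined)
  G \ add = {pkg_at(p1,depot), truck_at(t1,portB)} \ {truck_at(t1,portB)} = {pkg_at(p1,depot)}
  ∪ pre   = {pkg_at(p1,depot)} ∪ {truck_at(t1,depot)}
          = {pkg_at(p1,depot), truck_at(t1,depot)}

== RESULT ==
["pkg_at(p1,depot)", "truck_at(t1,depot)"]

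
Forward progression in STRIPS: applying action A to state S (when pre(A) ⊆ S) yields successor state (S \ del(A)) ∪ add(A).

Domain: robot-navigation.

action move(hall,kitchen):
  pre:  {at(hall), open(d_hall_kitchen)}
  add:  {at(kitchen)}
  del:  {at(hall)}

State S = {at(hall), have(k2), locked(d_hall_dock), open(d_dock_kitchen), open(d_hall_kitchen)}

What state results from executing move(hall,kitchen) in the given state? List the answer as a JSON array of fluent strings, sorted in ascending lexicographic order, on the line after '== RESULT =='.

Compute (S \ del) ∪ add:
  pre ⊆ S: {at(hall), open(d_hall_kitchen)} ⊆ S  — applicable
  S \ del = {have(k2), locked(d_hall_dock), open(d_dock_kitchen), open(d_hall_kitchen)}
  ∪ add   = {at(kitchen), have(k2), locked(d_hall_dock), open(d_dock_kitchen), open(d_hall_kitchen)}

== RESULT ==
["at(kitchen)", "have(k2)", "locked(d_hall_dock)", "open(d_dock_kitchen)", "open(d_hall_kitchen)"]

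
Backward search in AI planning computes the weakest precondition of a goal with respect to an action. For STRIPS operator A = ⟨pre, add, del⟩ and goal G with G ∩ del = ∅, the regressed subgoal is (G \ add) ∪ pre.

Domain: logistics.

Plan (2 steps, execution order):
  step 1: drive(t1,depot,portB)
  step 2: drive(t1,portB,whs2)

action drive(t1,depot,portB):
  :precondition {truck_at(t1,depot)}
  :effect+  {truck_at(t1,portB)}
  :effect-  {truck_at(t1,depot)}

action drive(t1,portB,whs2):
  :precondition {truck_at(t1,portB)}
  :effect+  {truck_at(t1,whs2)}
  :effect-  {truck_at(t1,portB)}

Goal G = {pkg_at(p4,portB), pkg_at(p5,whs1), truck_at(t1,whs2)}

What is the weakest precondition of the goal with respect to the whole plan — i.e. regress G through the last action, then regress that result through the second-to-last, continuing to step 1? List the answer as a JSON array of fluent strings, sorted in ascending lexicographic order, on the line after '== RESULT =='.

Work backward from the goal:
  through step 2 (drive(t1,portB,whs2)): drop {truck_at(t1,whs2)}, keep {pkg_at(p4,portB), pkg_at(p5,whs1)}, require {truck_at(t1,portB)}
    → {pkg_at(p4,portB), pkg_at(p5,whs1), truck_at(t1,portB)}
  through step 1 (drive(t1,depot,portB)): drop {truck_at(t1,portB)}, keep {pkg_at(p4,portB), pkg_at(p5,whs1)}, require {truck_at(t1,depot)}
    → {pkg_at(p4,portB), pkg_at(p5,whs1), truck_at(t1,depot)}

== RESULT ==
["pkg_at(p4,portB)", "pkg_at(p5,whs1)", "truck_at(t1,depot)"]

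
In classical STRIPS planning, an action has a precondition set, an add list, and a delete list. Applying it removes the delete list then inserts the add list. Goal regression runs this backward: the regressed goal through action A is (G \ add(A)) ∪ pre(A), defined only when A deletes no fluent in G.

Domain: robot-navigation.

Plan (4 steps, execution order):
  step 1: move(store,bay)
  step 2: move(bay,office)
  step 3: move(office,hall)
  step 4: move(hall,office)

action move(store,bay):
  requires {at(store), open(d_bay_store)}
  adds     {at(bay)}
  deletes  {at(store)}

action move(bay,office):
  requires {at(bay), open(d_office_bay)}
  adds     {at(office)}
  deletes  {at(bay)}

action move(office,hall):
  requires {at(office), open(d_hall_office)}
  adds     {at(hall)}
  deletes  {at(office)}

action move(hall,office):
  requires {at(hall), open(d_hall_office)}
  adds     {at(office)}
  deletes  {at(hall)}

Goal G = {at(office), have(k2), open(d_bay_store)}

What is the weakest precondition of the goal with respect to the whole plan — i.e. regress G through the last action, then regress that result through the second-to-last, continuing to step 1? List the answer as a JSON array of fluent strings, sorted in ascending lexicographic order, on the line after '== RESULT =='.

Work backward from the goal:
  through step 4 (move(hall,office)): drop {at(office)}, keep {have(k2), open(d_bay_store)}, require {at(hall), open(d_hall_office)}
    → {at(hall), have(k2), open(d_bay_store), open(d_hall_office)}
  through step 3 (move(office,hall)): drop {at(hall)}, keep {have(k2), open(d_bay_store), open(d_hall_office)}, require {at(office), open(d_hall_office)}
    → {at(office), have(k2), open(d_bay_store), open(d_hall_office)}
  through step 2 (move(bay,office)): drop {at(office)}, keep {have(k2), open(d_bay_store), open(d_hall_office)}, require {at(bay), open(d_office_bay)}
    → {at(bay), have(k2), open(d_bay_store), open(d_hall_office), open(d_office_bay)}
  through step 1 (move(store,bay)): drop {at(bay)}, keep {have(k2), open(d_bay_store), open(d_hall_office), open(d_office_bay)}, require {at(store), open(d_bay_store)}
    → {at(store), have(k2), open(d_bay_store), open(d_hall_office), open(d_office_bay)}

== RESULT ==
["at(store)", "have(k2)", "open(d_bay_store)", "open(d_hall_office)", "open(d_office_bay)"]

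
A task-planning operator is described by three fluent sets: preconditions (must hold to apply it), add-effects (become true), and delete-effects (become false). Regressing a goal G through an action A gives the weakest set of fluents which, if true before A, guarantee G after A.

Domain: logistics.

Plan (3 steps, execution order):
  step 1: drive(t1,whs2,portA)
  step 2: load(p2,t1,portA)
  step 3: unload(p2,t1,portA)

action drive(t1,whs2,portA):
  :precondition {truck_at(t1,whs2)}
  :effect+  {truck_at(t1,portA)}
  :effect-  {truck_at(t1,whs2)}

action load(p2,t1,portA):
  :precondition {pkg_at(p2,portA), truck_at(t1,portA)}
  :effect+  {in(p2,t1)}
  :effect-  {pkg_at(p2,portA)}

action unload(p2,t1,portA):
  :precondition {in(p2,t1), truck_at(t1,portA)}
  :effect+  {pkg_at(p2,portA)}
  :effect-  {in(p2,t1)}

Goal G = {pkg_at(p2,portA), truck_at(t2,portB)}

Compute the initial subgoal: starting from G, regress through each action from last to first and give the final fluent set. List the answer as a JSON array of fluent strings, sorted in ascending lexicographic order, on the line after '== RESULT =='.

Work backward from the goal:
  through step 3 (unload(p2,t1,portA)): drop {pkg_at(p2,portA)}, keep {truck_at(t2,portB)}, require {in(p2,t1), truck_at(t1,portA)}
    → {in(p2,t1), truck_at(t1,portA), truck_at(t2,portB)}
  through step 2 (load(p2,t1,portA)): drop {in(p2,t1)}, keep {truck_at(t1,portA), truck_at(t2,portB)}, require {pkg_at(p2,portA), truck_at(t1,portA)}
    → {pkg_at(p2,portA), truck_at(t1,portA), truck_at(t2,portB)}
  through step 1 (drive(t1,whs2,portA)): drop {truck_at(t1,portA)}, keep {pkg_at(p2,portA), truck_at(t2,portB)}, require {truck_at(t1,whs2)}
    → {pkg_at(p2,portA), truck_at(t1,whs2), truck_at(t2,portB)}

== RESULT ==
["pkg_at(p2,portA)", "truck_at(t1,whs2)", "truck_at(t2,portB)"]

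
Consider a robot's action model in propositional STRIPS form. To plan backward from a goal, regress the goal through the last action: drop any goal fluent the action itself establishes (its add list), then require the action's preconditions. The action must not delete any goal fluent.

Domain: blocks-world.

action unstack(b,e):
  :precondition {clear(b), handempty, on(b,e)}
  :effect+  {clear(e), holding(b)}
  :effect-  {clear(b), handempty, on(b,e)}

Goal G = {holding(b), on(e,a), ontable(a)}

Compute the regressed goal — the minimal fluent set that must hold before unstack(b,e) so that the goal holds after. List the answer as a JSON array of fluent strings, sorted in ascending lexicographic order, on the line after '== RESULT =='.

Compute (G \ add) ∪ pre:
  G ∩ del = {}  (empty — regression defined)
  G \ add = {holding(b), on(e,a), ontable(a)} \ {clear(e), holding(b)} = {on(e,a), ontable(a)}
  ∪ pre   = {on(e,a), ontable(a)} ∪ {clear(b), handempty, on(b,e)}
          = {clear(b), handempty, on(b,e), on(e,a), ontable(a)}

== RESULT ==
["clear(b)", "handempty", "on(b,e)", "on(e,a)", "ontable(a)"]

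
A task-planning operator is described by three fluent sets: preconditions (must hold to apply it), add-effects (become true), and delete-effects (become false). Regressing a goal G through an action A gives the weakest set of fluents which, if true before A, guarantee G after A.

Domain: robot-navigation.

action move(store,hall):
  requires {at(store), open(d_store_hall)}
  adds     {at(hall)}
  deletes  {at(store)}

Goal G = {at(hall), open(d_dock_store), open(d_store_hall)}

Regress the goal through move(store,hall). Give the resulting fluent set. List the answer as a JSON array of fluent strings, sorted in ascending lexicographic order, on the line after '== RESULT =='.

Compute (G \ add) ∪ pre:
  G ∩ del = {}  (empty — regression defined)
  G \ add = {at(hall), open(d_dock_store), open(d_store_hall)} \ {at(hall)} = {open(d_dock_store), open(d_store_hall)}
  ∪ pre   = {open(d_dock_store), open(d_store_hall)} ∪ {at(store), open(d_store_hall)}
          = {at(store), open(d_dock_store), open(d_store_hall)}

== RESULT ==
["at(store)", "open(d_dock_store)", "open(d_store_hall)"]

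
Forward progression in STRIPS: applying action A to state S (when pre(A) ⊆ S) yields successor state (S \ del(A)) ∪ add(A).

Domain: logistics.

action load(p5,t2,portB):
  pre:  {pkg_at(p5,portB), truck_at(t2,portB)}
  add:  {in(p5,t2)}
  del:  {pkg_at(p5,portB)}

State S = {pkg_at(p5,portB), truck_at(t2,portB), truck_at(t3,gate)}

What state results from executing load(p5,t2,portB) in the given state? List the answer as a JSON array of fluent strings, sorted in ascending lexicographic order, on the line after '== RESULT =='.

Compute (S \ del) ∪ add:
  pre ⊆ S: {pkg_at(p5,portB), truck_at(t2,portB)} ⊆ S  — applicable
  S \ del = {truck_at(t2,portB), truck_at(t3,gate)}
  ∪ add   = {in(p5,t2), truck_at(t2,portB), truck_at(t3,gate)}

== RESULT ==
["in(p5,t2)", "truck_at(t2,portB)", "truck_at(t3,gate)"]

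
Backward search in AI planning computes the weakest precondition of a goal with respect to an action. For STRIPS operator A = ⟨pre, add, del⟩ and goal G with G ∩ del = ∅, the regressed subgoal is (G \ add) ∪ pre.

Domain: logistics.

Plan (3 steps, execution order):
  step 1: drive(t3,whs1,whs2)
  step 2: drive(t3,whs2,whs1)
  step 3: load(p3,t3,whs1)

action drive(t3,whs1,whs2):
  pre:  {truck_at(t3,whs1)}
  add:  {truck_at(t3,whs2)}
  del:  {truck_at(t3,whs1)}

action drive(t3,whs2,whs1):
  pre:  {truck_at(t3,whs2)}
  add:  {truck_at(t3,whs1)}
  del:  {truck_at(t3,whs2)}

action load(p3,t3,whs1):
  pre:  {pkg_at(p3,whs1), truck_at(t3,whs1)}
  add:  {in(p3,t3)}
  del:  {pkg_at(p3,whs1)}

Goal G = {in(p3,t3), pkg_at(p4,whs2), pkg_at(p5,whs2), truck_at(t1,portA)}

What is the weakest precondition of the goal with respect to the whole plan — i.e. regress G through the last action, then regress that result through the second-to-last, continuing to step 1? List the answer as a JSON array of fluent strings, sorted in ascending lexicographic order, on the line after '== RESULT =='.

Regress step by step:
  through step 3 (load(p3,t3,whs1)): drop {in(p3,t3)}, keep {pkg_at(p4,whs2), pkg_at(p5,whs2), truck_at(t1,portA)}, require {pkg_at(p3,whs1), truck_at(t3,whs1)}
    → {pkg_at(p3,whs1), pkg_at(p4,whs2), pkg_at(p5,whs2), truck_at(t1,portA), truck_at(t3,whs1)}
  through step 2 (drive(t3,whs2,whs1)): drop {truck_at(t3,whs1)}, keep {pkg_at(p3,whs1), pkg_at(p4,whs2), pkg_at(p5,whs2), truck_at(t1,portA)}, require {truck_at(t3,whs2)}
    → {pkg_at(p3,whs1), pkg_at(p4,whs2), pkg_at(p5,whs2), truck_at(t1,portA), truck_at(t3,whs2)}
  through step 1 (drive(t3,whs1,whs2)): drop {truck_at(t3,whs2)}, keep {pkg_at(p3,whs1), pkg_at(p4,whs2), pkg_at(p5,whs2), truck_at(t1,portA)}, require {truck_at(t3,whs1)}
    → {pkg_at(p3,whs1), pkg_at(p4,whs2), pkg_at(p5,whs2), truck_at(t1,portA), truck_at(t3,whs1)}

== RESULT ==
["pkg_at(p3,whs1)", "pkg_at(p4,whs2)", "pkg_at(p5,whs2)", "truck_at(t1,portA)", "truck_at(t3,whs1)"]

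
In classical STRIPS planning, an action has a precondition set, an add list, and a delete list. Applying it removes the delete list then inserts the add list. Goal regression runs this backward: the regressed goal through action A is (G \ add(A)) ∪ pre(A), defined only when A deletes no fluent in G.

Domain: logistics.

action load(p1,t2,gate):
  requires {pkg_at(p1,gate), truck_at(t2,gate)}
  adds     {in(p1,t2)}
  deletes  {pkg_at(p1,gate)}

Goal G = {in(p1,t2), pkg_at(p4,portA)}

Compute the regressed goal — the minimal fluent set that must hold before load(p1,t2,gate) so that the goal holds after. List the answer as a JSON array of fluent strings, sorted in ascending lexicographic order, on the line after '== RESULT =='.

Compute (G \ add) ∪ pre:
  G ∩ del = {}  (empty — regression defined)
  G \ add = {in(p1,t2), pkg_at(p4,portA)} \ {in(p1,t2)} = {pkg_at(p4,portA)}
  ∪ pre   = {pkg_at(p4,portA)} ∪ {pkg_at(p1,gate), truck_at(t2,gate)}
          = {pkg_at(p1,gate), pkg_at(p4,portA), truck_at(t2,gate)}

== RESULT ==
["pkg_at(p1,gate)", "pkg_at(p4,portA)", "truck_at(t2,gate)"]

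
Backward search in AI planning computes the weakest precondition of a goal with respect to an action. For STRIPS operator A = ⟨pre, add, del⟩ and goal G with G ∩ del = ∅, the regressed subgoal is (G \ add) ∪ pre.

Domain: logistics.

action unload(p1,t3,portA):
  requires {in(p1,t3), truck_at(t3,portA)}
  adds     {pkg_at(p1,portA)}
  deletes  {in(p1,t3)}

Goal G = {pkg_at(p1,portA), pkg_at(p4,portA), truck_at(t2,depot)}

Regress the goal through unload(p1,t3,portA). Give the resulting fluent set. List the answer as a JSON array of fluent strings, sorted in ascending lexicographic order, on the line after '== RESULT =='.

Regress:
  G ∩ del = {}  (empty — regression defined)
  G \ add = {pkg_at(p1,portA), pkg_at(p4,portA), truck_at(t2,depot)} \ {pkg_at(p1,portA)} = {pkg_at(p4,portA), truck_at(t2,depot)}
  ∪ pre   = {pkg_at(p4,portA), truck_at(t2,depot)} ∪ {in(p1,t3), truck_at(t3,portA)}
          = {in(p1,t3), pkg_at(p4,portA), truck_at(t2,depot), truck_at(t3,portA)}

== RESULT ==
["in(p1,t3)", "pkg_at(p4,portA)", "truck_at(t2,depot)", "truck_at(t3,portA)"]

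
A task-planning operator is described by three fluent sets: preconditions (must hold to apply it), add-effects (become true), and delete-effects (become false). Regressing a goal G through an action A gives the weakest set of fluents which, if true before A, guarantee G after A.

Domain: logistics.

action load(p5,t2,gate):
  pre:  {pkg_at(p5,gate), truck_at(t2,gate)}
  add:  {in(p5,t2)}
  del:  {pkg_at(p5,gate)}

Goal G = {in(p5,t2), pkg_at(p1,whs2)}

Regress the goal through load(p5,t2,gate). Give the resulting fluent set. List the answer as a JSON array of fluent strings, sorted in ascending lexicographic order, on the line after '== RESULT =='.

Compute (G \ add) ∪ pre:
  G ∩ del = {}  (empty — regression defined)
  G \ add = {in(p5,t2), pkg_at(p1,whs2)} \ {in(p5,t2)} = {pkg_at(p1,whs2)}
  ∪ pre   = {pkg_at(p1,whs2)} ∪ {pkg_at(p5,gate), truck_at(t2,gate)}
          = {pkg_at(p1,whs2), pkg_at(p5,gate), truck_at(t2,gate)}

== RESULT ==
["pkg_at(p1,whs2)", "pkg_at(p5,gate)", "truck_at(t2,gate)"]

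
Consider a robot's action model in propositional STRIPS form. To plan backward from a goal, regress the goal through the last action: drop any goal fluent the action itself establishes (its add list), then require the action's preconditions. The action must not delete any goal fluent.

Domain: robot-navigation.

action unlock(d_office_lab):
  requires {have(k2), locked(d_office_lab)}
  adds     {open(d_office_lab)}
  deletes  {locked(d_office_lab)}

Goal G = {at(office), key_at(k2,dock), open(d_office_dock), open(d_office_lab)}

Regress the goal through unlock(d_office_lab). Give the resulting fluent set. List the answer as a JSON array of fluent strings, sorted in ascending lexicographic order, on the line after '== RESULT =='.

Compute (G \ add) ∪ pre:
  G ∩ del = {}  (empty — regression defined)
  G \ add = {at(office), key_at(k2,dock), open(d_office_dock), open(d_office_lab)} \ {open(d_office_lab)} = {at(office), key_at(k2,dock), open(d_office_dock)}
  ∪ pre   = {at(office), key_at(k2,dock), open(d_office_dock)} ∪ {have(k2), locked(d_office_lab)}
          = {at(office), have(k2), key_at(k2,dock), locked(d_office_lab), open(d_office_dock)}

== RESULT ==
["at(office)", "have(k2)", "key_at(k2,dock)", "locked(d_office_lab)", "open(d_office_dock)"]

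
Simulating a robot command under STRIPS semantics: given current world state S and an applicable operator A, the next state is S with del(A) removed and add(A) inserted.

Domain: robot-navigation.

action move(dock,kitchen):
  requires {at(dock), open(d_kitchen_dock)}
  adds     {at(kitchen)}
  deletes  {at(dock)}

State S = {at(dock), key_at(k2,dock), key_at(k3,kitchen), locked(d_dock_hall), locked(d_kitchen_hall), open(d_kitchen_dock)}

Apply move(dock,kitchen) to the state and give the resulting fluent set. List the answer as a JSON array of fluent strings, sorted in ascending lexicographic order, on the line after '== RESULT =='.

Compute (S \ del) ∪ add:
  pre ⊆ S: {at(dock), open(d_kitchen_dock)} ⊆ S  — applicable
  S \ del = {key_at(k2,dock), key_at(k3,kitchen), locked(d_dock_hall), locked(d_kitchen_hall), open(d_kitchen_dock)}
  ∪ add   = {at(kitchen), key_at(k2,dock), key_at(k3,kitchen), locked(d_dock_hall), locked(d_kitchen_hall), open(d_kitchen_dock)}

== RESULT ==
["at(kitchen)", "key_at(k2,dock)", "key_at(k3,kitchen)", "locked(d_dock_hall)", "locked(d_kitchen_hall)", "open(d_kitchen_dock)"]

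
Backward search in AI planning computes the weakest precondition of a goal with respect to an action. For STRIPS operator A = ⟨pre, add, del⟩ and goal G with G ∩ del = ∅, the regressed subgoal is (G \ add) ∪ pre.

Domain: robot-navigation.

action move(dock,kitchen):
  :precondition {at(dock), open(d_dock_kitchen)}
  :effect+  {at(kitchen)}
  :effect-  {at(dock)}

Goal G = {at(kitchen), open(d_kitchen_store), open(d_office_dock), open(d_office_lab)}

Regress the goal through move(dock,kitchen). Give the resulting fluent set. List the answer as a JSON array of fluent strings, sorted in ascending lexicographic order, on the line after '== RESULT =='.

Compute (G \ add) ∪ pre:
  G ∩ del = {}  (empty — regression defined)
  G \ add = {at(kitchen), open(d_kitchen_store), open(d_office_dock), open(d_office_lab)} \ {at(kitchen)} = {open(d_kitchen_store), open(d_office_dock), open(d_office_lab)}
  ∪ pre   = {open(d_kitchen_store), open(d_office_dock), open(d_office_lab)} ∪ {at(dock), open(d_dock_kitchen)}
          = {at(dock), open(d_dock_kitchen), open(d_kitchen_store), open(d_office_dock), open(d_office_lab)}

== RESULT ==
["at(dock)", "open(d_dock_kitchen)", "open(d_kitchen_store)", "open(d_office_dock)", "open(d_office_lab)"]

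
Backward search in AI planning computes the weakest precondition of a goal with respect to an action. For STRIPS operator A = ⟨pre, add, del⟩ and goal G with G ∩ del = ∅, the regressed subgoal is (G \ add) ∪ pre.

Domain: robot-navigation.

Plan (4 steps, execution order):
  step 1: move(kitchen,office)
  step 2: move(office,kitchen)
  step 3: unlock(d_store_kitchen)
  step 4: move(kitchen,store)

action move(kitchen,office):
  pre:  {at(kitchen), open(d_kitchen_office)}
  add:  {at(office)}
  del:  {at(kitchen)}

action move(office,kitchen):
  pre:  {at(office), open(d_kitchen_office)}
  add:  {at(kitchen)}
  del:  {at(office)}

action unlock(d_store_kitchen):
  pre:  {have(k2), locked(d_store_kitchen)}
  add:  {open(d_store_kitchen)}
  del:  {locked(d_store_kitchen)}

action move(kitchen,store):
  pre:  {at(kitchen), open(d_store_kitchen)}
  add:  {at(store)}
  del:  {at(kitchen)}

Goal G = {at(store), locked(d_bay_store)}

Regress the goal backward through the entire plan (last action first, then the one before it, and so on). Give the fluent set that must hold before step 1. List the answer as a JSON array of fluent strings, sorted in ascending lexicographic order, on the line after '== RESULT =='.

Work backward from the goal:
  through step 4 (move(kitchen,store)): drop {at(store)}, keep {locked(d_bay_store)}, require {at(kitchen), open(d_store_kitchen)}
    → {at(kitchen), locked(d_bay_store), open(d_store_kitchen)}
  through step 3 (unlock(d_store_kitchen)): drop {open(d_store_kitchen)}, keep {at(kitchen), locked(d_bay_store)}, require {have(k2), locked(d_store_kitchen)}
    → {at(kitchen), have(k2), locked(d_bay_store), locked(d_store_kitchen)}
  through step 2 (move(office,kitchen)): drop {at(kitchen)}, keep {have(k2), locked(d_bay_store), locked(d_store_kitchen)}, require {at(office), open(d_kitchen_office)}
    → {at(office), have(k2), locked(d_bay_store), locked(d_store_kitchen), open(d_kitchen_office)}
  through step 1 (move(kitchen,office)): drop {at(office)}, keep {have(k2), locked(d_bay_store), locked(d_store_kitchen), open(d_kitchen_office)}, require {at(kitchen), open(d_kitchen_office)}
    → {at(kitchen), have(k2), locked(d_bay_store), locked(d_store_kitchen), open(d_kitchen_office)}

== RESULT ==
["at(kitchen)", "have(k2)", "locked(d_bay_store)", "locked(d_store_kitchen)", "open(d_kitchen_office)"]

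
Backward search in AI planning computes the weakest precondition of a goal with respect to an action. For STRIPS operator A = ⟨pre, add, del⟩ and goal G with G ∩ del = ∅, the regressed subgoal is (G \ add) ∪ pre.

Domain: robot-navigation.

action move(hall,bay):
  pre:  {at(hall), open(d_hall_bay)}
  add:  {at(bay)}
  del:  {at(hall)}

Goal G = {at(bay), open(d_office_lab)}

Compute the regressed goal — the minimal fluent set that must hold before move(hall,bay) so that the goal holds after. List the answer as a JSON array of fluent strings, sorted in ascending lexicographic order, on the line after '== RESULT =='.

Regress:
  G ∩ del = {}  (empty — regression defined)
  G \ add = {at(bay), open(d_office_lab)} \ {at(bay)} = {open(d_office_lab)}
  ∪ pre   = {open(d_office_lab)} ∪ {at(hall), open(d_hall_bay)}
          = {at(hall), open(d_hall_bay), open(d_office_lab)}

== RESULT ==
["at(hall)", "open(d_hall_bay)", "open(d_office_lab)"]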